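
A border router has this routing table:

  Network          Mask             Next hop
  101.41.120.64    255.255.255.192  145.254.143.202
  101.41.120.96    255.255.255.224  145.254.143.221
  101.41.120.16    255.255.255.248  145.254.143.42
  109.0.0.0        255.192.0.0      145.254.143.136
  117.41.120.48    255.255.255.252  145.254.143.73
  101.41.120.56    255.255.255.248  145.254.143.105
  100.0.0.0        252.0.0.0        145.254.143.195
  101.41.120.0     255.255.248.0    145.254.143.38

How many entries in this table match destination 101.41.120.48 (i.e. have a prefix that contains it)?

Prefixes containing 101.41.120.48:
  100.0.0.0/6 (100.0.0.0 - 103.255.255.255)
  101.41.120.0/21 (101.41.120.0 - 101.41.127.255)
Total matching entries: 2.

2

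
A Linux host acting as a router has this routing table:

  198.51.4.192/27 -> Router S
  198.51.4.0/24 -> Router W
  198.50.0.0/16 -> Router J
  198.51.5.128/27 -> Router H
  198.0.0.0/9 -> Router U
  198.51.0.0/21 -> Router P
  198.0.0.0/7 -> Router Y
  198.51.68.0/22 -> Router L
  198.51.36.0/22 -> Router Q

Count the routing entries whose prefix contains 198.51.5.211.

Prefixes containing 198.51.5.211:
  198.0.0.0/7 (198.0.0.0 - 199.255.255.255)
  198.0.0.0/9 (198.0.0.0 - 198.127.255.255)
  198.51.0.0/21 (198.51.0.0 - 198.51.7.255)
Total matching entries: 3.

3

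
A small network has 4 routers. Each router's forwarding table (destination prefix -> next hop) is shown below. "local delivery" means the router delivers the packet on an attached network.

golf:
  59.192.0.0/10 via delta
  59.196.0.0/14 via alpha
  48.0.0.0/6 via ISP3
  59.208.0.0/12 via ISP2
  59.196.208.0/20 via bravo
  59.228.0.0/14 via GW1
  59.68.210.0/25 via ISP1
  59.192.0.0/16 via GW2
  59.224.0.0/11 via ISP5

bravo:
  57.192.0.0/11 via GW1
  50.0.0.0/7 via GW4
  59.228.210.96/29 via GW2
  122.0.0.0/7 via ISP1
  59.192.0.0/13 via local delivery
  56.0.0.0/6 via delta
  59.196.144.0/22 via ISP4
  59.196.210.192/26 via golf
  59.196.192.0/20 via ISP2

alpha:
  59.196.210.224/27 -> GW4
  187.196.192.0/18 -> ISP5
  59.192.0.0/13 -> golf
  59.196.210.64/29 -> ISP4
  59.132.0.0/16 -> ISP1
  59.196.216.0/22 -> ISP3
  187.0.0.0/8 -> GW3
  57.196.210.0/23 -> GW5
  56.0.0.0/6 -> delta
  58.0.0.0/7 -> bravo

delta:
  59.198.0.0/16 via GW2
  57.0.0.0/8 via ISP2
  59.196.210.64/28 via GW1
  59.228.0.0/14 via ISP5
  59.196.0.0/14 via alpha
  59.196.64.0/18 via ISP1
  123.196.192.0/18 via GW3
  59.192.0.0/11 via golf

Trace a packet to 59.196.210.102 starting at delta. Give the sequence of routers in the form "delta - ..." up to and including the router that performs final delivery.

delta - alpha - golf - bravo

At delta: longest match for 59.196.210.102 is 59.196.0.0/14 -> alpha
At alpha: longest match for 59.196.210.102 is 59.192.0.0/13 -> golf
At golf: longest match for 59.196.210.102 is 59.196.208.0/20 -> bravo
At bravo: longest match for 59.196.210.102 is 59.192.0.0/13 -> local delivery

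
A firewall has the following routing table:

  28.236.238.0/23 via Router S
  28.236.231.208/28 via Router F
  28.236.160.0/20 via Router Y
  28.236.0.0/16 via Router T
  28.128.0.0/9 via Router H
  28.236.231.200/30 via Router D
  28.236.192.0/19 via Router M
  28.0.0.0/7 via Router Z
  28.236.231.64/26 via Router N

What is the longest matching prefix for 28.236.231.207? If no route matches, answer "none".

28.236.0.0/16

Entries matching 28.236.231.207:
  28.0.0.0/7 (28.0.0.0 - 29.255.255.255)
  28.128.0.0/9 (28.128.0.0 - 28.255.255.255)
  28.236.0.0/16 (28.236.0.0 - 28.236.255.255)
Most specific is 28.236.0.0/16.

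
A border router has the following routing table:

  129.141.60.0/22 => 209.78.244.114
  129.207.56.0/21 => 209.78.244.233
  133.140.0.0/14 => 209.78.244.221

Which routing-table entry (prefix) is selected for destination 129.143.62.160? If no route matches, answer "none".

none

129.143.62.160 is outside every listed prefix and there is no default route.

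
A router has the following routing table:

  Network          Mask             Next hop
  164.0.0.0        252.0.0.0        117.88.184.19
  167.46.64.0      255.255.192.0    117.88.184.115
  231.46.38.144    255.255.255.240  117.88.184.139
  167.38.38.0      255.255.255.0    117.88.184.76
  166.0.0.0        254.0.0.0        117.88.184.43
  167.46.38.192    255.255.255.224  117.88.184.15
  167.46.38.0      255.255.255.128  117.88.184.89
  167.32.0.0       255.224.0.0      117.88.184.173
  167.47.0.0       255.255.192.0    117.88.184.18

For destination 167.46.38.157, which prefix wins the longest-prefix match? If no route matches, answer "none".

167.32.0.0/11

Entries matching 167.46.38.157:
  164.0.0.0/6 (164.0.0.0 - 167.255.255.255)
  166.0.0.0/7 (166.0.0.0 - 167.255.255.255)
  167.32.0.0/11 (167.32.0.0 - 167.63.255.255)
Most specific is 167.32.0.0/11.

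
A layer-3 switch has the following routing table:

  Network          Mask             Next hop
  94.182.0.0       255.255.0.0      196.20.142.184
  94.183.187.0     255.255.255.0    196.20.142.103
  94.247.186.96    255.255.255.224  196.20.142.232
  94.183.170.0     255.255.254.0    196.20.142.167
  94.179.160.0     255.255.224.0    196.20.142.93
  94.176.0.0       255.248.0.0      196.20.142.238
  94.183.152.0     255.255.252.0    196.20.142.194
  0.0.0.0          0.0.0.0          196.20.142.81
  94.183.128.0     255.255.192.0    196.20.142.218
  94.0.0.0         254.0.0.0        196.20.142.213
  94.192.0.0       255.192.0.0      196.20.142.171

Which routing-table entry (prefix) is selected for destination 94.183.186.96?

Entries matching 94.183.186.96:
  0.0.0.0/0 (default, matches everything)
  94.0.0.0/7 (94.0.0.0 - 95.255.255.255)
  94.176.0.0/13 (94.176.0.0 - 94.183.255.255)
  94.183.128.0/18 (94.183.128.0 - 94.183.191.255)
Most specific is 94.183.128.0/18.

94.183.128.0/18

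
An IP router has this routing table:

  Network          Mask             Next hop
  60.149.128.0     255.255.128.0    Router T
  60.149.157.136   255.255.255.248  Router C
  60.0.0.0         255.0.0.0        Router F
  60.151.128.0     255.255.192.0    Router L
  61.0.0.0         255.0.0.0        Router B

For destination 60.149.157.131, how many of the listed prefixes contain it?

Prefixes containing 60.149.157.131:
  60.0.0.0/8 (60.0.0.0 - 60.255.255.255)
  60.149.128.0/17 (60.149.128.0 - 60.149.255.255)
Total matching entries: 2.

2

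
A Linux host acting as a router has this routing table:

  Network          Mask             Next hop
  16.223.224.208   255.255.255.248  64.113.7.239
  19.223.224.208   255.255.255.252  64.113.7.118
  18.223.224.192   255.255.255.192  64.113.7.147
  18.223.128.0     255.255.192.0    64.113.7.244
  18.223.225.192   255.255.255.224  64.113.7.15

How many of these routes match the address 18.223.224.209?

Prefixes containing 18.223.224.209:
  18.223.224.192/26 (18.223.224.192 - 18.223.224.255)
Total matching entries: 1.

1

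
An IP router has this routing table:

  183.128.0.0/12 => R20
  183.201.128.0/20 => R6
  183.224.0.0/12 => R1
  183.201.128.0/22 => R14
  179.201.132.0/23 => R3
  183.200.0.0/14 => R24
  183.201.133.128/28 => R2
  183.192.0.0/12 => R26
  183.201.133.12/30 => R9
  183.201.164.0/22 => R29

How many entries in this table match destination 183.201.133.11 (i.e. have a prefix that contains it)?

3

Prefixes containing 183.201.133.11:
  183.192.0.0/12 (183.192.0.0 - 183.207.255.255)
  183.200.0.0/14 (183.200.0.0 - 183.203.255.255)
  183.201.128.0/20 (183.201.128.0 - 183.201.143.255)
Total matching entries: 3.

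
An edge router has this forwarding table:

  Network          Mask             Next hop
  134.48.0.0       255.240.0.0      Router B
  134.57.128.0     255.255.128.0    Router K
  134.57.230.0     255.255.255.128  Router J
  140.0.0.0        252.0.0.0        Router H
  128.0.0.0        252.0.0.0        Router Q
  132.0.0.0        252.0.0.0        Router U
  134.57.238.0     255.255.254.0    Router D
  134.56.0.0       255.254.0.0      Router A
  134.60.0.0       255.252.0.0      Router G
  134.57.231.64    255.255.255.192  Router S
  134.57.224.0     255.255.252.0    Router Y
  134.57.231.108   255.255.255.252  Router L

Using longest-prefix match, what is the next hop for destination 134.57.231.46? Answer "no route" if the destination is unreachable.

Routes whose prefix contains 134.57.231.46:
  132.0.0.0/6 (132.0.0.0 - 135.255.255.255) -> Router U
  134.48.0.0/12 (134.48.0.0 - 134.63.255.255) -> Router B
  134.56.0.0/15 (134.56.0.0 - 134.57.255.255) -> Router A
  134.57.128.0/17 (134.57.128.0 - 134.57.255.255) -> Router K
More-specific entries that do NOT match:
  134.57.231.108/30 (134.57.231.108 - 134.57.231.111) does not contain 134.57.231.46
  134.57.231.64/26 (134.57.231.64 - 134.57.231.127) does not contain 134.57.231.46
  134.57.230.0/25 (134.57.230.0 - 134.57.230.127) does not contain 134.57.231.46
  134.57.238.0/23 (134.57.238.0 - 134.57.239.255) does not contain 134.57.231.46
  134.57.224.0/22 (134.57.224.0 - 134.57.227.255) does not contain 134.57.231.46
Longest matching prefix is /17 -> next hop Router K.

Router K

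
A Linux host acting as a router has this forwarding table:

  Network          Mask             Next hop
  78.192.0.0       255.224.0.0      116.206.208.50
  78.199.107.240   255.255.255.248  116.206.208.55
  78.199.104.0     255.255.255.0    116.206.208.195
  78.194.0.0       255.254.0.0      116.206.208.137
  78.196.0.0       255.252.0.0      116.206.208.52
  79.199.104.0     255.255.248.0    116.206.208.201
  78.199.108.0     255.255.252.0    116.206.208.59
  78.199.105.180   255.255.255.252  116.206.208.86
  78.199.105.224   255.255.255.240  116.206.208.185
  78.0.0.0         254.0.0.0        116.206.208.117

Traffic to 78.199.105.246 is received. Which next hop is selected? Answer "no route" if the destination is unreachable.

116.206.208.52

Routes whose prefix contains 78.199.105.246:
  78.0.0.0/7 (78.0.0.0 - 79.255.255.255) -> 116.206.208.117
  78.192.0.0/11 (78.192.0.0 - 78.223.255.255) -> 116.206.208.50
  78.196.0.0/14 (78.196.0.0 - 78.199.255.255) -> 116.206.208.52
More-specific entries that do NOT match:
  78.199.105.180/30 (78.199.105.180 - 78.199.105.183) does not contain 78.199.105.246
  78.199.107.240/29 (78.199.107.240 - 78.199.107.247) does not contain 78.199.105.246
  78.199.105.224/28 (78.199.105.224 - 78.199.105.239) does not contain 78.199.105.246
  78.199.104.0/24 (78.199.104.0 - 78.199.104.255) does not contain 78.199.105.246
  78.199.108.0/22 (78.199.108.0 - 78.199.111.255) does not contain 78.199.105.246
  79.199.104.0/21 (79.199.104.0 - 79.199.111.255) does not contain 78.199.105.246
  78.194.0.0/15 (78.194.0.0 - 78.195.255.255) does not contain 78.199.105.246
Longest matching prefix is /14 -> next hop 116.206.208.52.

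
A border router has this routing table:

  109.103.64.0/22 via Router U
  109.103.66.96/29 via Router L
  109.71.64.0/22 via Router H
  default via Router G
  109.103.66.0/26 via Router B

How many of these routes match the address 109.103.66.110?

2

Prefixes containing 109.103.66.110:
  0.0.0.0/0 (default, matches everything)
  109.103.64.0/22 (109.103.64.0 - 109.103.67.255)
Total matching entries: 2.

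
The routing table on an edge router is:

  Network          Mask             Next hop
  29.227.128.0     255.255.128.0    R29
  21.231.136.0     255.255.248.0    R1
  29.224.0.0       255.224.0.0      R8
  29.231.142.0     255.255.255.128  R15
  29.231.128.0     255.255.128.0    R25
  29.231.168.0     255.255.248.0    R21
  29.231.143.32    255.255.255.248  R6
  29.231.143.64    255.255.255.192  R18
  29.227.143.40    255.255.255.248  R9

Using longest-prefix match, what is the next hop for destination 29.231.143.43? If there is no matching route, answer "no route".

R25

Routes whose prefix contains 29.231.143.43:
  29.224.0.0/11 (29.224.0.0 - 29.255.255.255) -> R8
  29.231.128.0/17 (29.231.128.0 - 29.231.255.255) -> R25
More-specific entries that do NOT match:
  29.231.143.32/29 (29.231.143.32 - 29.231.143.39) does not contain 29.231.143.43
  29.227.143.40/29 (29.227.143.40 - 29.227.143.47) does not contain 29.231.143.43
  29.231.143.64/26 (29.231.143.64 - 29.231.143.127) does not contain 29.231.143.43
  29.231.142.0/25 (29.231.142.0 - 29.231.142.127) does not contain 29.231.143.43
  21.231.136.0/21 (21.231.136.0 - 21.231.143.255) does not contain 29.231.143.43
  29.231.168.0/21 (29.231.168.0 - 29.231.175.255) does not contain 29.231.143.43
Longest matching prefix is /17 -> next hop R25.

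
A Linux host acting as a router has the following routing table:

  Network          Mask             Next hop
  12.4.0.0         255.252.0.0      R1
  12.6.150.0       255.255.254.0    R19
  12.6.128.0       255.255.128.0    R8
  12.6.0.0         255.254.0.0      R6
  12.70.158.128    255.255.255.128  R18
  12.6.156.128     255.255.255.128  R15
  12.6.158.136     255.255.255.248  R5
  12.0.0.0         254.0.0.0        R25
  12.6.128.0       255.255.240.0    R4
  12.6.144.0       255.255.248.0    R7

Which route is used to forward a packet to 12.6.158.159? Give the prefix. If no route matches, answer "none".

Entries matching 12.6.158.159:
  12.0.0.0/7 (12.0.0.0 - 13.255.255.255)
  12.4.0.0/14 (12.4.0.0 - 12.7.255.255)
  12.6.0.0/15 (12.6.0.0 - 12.7.255.255)
  12.6.128.0/17 (12.6.128.0 - 12.6.255.255)
Most specific is 12.6.128.0/17.

12.6.128.0/17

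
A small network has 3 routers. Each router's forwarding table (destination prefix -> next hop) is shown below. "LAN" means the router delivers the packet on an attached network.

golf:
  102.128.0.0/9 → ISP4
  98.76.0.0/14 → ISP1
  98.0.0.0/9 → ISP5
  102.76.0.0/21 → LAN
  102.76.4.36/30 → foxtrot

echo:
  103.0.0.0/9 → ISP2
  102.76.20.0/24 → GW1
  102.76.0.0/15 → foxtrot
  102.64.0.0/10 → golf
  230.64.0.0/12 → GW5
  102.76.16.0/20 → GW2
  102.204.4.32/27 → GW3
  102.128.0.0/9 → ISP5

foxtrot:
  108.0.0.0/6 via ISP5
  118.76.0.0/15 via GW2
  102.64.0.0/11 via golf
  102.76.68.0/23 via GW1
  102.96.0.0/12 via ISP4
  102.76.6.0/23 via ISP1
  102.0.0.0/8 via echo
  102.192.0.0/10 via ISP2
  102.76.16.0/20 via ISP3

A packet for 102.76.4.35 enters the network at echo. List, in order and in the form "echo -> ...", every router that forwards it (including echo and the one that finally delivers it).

At echo: longest match for 102.76.4.35 is 102.76.0.0/15 -> foxtrot
At foxtrot: longest match for 102.76.4.35 is 102.64.0.0/11 -> golf
At golf: longest match for 102.76.4.35 is 102.76.0.0/21 -> LAN

echo -> foxtrot -> golf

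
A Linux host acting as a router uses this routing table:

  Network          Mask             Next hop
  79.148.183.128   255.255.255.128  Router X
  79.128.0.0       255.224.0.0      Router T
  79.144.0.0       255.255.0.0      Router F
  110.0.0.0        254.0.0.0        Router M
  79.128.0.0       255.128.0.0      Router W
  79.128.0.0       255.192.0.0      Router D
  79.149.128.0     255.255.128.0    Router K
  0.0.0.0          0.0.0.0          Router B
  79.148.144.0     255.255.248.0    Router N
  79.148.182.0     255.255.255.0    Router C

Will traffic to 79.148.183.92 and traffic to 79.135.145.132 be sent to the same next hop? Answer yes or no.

yes

79.148.183.92: longest match 79.128.0.0/11 -> Router T
79.135.145.132: longest match 79.128.0.0/11 -> Router T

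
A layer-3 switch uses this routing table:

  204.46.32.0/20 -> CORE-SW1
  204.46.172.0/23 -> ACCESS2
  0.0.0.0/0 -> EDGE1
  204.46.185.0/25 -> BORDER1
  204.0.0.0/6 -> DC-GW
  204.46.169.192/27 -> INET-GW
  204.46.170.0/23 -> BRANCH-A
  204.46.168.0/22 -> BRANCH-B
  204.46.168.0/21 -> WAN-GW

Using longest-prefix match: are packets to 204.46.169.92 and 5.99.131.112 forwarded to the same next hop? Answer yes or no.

204.46.169.92: longest match 204.46.168.0/22 -> BRANCH-B
5.99.131.112: longest match 0.0.0.0/0 -> EDGE1

no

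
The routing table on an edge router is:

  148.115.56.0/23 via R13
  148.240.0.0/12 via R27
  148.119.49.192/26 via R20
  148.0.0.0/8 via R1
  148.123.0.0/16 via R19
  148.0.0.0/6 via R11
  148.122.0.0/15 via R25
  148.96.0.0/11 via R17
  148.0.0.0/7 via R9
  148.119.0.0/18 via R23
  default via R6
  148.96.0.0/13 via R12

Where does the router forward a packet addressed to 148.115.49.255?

R17

Routes whose prefix contains 148.115.49.255:
  0.0.0.0/0 (default, matches everything) -> R6
  148.0.0.0/6 (148.0.0.0 - 151.255.255.255) -> R11
  148.0.0.0/7 (148.0.0.0 - 149.255.255.255) -> R9
  148.0.0.0/8 (148.0.0.0 - 148.255.255.255) -> R1
  148.96.0.0/11 (148.96.0.0 - 148.127.255.255) -> R17
More-specific entries that do NOT match:
  148.119.49.192/26 (148.119.49.192 - 148.119.49.255) does not contain 148.115.49.255
  148.115.56.0/23 (148.115.56.0 - 148.115.57.255) does not contain 148.115.49.255
  148.119.0.0/18 (148.119.0.0 - 148.119.63.255) does not contain 148.115.49.255
  148.123.0.0/16 (148.123.0.0 - 148.123.255.255) does not contain 148.115.49.255
  148.122.0.0/15 (148.122.0.0 - 148.123.255.255) does not contain 148.115.49.255
  148.96.0.0/13 (148.96.0.0 - 148.103.255.255) does not contain 148.115.49.255
  148.240.0.0/12 (148.240.0.0 - 148.255.255.255) does not contain 148.115.49.255
Longest matching prefix is /11 -> next hop R17.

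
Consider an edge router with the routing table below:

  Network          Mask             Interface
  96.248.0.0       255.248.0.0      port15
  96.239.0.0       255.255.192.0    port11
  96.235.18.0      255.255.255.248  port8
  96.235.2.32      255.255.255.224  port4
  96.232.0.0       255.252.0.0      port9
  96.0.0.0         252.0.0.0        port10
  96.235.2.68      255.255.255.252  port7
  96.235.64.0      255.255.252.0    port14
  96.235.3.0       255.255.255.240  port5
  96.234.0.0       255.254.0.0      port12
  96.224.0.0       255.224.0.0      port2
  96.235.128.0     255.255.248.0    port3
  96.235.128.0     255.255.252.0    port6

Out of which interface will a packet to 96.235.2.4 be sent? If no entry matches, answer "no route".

Routes whose prefix contains 96.235.2.4:
  96.0.0.0/6 (96.0.0.0 - 99.255.255.255) -> port10
  96.224.0.0/11 (96.224.0.0 - 96.255.255.255) -> port2
  96.232.0.0/14 (96.232.0.0 - 96.235.255.255) -> port9
  96.234.0.0/15 (96.234.0.0 - 96.235.255.255) -> port12
More-specific entries that do NOT match:
  96.235.2.68/30 (96.235.2.68 - 96.235.2.71) does not contain 96.235.2.4
  96.235.18.0/29 (96.235.18.0 - 96.235.18.7) does not contain 96.235.2.4
  96.235.3.0/28 (96.235.3.0 - 96.235.3.15) does not contain 96.235.2.4
  96.235.2.32/27 (96.235.2.32 - 96.235.2.63) does not contain 96.235.2.4
  96.235.64.0/22 (96.235.64.0 - 96.235.67.255) does not contain 96.235.2.4
  96.235.128.0/22 (96.235.128.0 - 96.235.131.255) does not contain 96.235.2.4
  96.235.128.0/21 (96.235.128.0 - 96.235.135.255) does not contain 96.235.2.4
  96.239.0.0/18 (96.239.0.0 - 96.239.63.255) does not contain 96.235.2.4
Longest matching prefix is /15 -> interface port12.

port12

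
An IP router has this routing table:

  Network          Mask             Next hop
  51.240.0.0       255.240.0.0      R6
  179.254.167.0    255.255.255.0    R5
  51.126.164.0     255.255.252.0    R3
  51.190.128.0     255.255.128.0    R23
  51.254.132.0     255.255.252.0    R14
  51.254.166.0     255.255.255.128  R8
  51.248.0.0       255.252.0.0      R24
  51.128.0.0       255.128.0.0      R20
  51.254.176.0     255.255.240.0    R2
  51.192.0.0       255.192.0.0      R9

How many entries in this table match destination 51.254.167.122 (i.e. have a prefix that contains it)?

Prefixes containing 51.254.167.122:
  51.128.0.0/9 (51.128.0.0 - 51.255.255.255)
  51.192.0.0/10 (51.192.0.0 - 51.255.255.255)
  51.240.0.0/12 (51.240.0.0 - 51.255.255.255)
Total matching entries: 3.

3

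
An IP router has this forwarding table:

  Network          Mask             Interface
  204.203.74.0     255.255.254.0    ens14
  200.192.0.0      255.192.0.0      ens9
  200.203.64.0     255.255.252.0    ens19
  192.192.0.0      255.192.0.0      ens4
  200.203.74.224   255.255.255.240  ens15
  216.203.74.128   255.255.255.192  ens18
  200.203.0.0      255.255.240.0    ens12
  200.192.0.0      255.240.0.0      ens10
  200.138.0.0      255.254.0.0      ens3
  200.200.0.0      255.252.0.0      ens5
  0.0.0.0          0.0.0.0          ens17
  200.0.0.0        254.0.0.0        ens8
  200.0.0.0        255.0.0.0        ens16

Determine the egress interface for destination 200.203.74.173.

Routes whose prefix contains 200.203.74.173:
  0.0.0.0/0 (default, matches everything) -> ens17
  200.0.0.0/7 (200.0.0.0 - 201.255.255.255) -> ens8
  200.0.0.0/8 (200.0.0.0 - 200.255.255.255) -> ens16
  200.192.0.0/10 (200.192.0.0 - 200.255.255.255) -> ens9
  200.192.0.0/12 (200.192.0.0 - 200.207.255.255) -> ens10
  200.200.0.0/14 (200.200.0.0 - 200.203.255.255) -> ens5
More-specific entries that do NOT match:
  200.203.74.224/28 (200.203.74.224 - 200.203.74.239) does not contain 200.203.74.173
  216.203.74.128/26 (216.203.74.128 - 216.203.74.191) does not contain 200.203.74.173
  204.203.74.0/23 (204.203.74.0 - 204.203.75.255) does not contain 200.203.74.173
  200.203.64.0/22 (200.203.64.0 - 200.203.67.255) does not contain 200.203.74.173
  200.203.0.0/20 (200.203.0.0 - 200.203.15.255) does not contain 200.203.74.173
  200.138.0.0/15 (200.138.0.0 - 200.139.255.255) does not contain 200.203.74.173
Longest matching prefix is /14 -> interface ens5.

ens5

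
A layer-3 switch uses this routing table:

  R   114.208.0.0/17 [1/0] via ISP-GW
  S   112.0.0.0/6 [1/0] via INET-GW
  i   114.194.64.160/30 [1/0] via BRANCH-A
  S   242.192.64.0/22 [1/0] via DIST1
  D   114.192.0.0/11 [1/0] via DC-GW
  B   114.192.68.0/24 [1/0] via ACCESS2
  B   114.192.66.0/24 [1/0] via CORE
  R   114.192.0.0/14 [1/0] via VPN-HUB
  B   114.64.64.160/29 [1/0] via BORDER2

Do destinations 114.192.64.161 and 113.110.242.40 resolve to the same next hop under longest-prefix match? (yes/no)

no

114.192.64.161: longest match 114.192.0.0/14 -> VPN-HUB
113.110.242.40: longest match 112.0.0.0/6 -> INET-GW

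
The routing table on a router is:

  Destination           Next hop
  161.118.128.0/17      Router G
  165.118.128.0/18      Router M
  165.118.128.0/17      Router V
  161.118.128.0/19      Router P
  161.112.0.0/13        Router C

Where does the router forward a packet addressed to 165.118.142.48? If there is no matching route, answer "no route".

Routes whose prefix contains 165.118.142.48:
  165.118.128.0/17 (165.118.128.0 - 165.118.255.255) -> Router V
  165.118.128.0/18 (165.118.128.0 - 165.118.191.255) -> Router M
More-specific entries that do NOT match:
  161.118.128.0/19 (161.118.128.0 - 161.118.159.255) does not contain 165.118.142.48
Longest matching prefix is /18 -> next hop Router M.

Router M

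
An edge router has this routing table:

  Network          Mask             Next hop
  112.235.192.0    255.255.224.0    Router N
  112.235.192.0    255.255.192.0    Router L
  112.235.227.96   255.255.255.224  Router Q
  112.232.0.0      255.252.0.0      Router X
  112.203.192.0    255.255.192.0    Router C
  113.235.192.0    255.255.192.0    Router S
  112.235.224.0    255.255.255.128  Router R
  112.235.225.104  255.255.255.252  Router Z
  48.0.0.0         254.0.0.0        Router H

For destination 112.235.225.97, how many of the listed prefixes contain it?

Prefixes containing 112.235.225.97:
  112.232.0.0/14 (112.232.0.0 - 112.235.255.255)
  112.235.192.0/18 (112.235.192.0 - 112.235.255.255)
Total matching entries: 2.

2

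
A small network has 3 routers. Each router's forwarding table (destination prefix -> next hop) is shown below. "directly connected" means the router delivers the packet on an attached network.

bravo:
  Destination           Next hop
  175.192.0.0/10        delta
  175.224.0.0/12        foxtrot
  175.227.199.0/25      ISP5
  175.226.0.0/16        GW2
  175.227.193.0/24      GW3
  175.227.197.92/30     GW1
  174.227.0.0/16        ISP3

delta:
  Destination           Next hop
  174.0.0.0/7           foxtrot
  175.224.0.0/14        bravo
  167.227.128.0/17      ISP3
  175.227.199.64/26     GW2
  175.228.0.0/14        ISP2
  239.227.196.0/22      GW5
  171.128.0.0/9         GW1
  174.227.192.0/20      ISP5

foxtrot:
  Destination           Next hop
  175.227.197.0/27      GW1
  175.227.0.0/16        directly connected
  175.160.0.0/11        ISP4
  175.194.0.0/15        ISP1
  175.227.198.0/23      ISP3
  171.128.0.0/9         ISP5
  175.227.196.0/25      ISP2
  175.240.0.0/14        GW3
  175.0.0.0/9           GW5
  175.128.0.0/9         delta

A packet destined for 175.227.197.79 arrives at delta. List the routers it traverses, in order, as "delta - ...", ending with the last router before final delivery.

At delta: longest match for 175.227.197.79 is 175.224.0.0/14 -> bravo
At bravo: longest match for 175.227.197.79 is 175.224.0.0/12 -> foxtrot
At foxtrot: longest match for 175.227.197.79 is 175.227.0.0/16 -> directly connected

delta - bravo - foxtrot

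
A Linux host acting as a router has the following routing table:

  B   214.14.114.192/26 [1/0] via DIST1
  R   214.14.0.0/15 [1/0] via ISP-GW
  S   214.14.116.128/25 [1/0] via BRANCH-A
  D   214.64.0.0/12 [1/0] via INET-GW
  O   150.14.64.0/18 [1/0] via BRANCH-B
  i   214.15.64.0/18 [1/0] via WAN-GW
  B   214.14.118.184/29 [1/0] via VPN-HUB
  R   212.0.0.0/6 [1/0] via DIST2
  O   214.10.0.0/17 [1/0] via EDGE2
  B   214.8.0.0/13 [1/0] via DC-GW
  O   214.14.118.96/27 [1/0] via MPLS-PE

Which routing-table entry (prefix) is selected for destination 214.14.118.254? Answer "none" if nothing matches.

214.14.0.0/15

Entries matching 214.14.118.254:
  212.0.0.0/6 (212.0.0.0 - 215.255.255.255)
  214.8.0.0/13 (214.8.0.0 - 214.15.255.255)
  214.14.0.0/15 (214.14.0.0 - 214.15.255.255)
Most specific is 214.14.0.0/15.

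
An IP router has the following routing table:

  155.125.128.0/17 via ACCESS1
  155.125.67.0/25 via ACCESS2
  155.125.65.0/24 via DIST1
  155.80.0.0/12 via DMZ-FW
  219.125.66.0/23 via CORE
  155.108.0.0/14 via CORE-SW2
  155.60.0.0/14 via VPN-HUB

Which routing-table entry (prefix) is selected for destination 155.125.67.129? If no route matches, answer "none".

none

155.125.67.129 is outside every listed prefix and there is no default route.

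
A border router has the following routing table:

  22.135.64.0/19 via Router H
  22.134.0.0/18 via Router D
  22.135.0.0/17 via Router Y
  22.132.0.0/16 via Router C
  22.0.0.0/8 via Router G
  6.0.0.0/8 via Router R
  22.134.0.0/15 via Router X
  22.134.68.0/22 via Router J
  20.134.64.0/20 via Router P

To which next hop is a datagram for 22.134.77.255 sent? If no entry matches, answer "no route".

Routes whose prefix contains 22.134.77.255:
  22.0.0.0/8 (22.0.0.0 - 22.255.255.255) -> Router G
  22.134.0.0/15 (22.134.0.0 - 22.135.255.255) -> Router X
More-specific entries that do NOT match:
  22.134.68.0/22 (22.134.68.0 - 22.134.71.255) does not contain 22.134.77.255
  20.134.64.0/20 (20.134.64.0 - 20.134.79.255) does not contain 22.134.77.255
  22.135.64.0/19 (22.135.64.0 - 22.135.95.255) does not contain 22.134.77.255
  22.134.0.0/18 (22.134.0.0 - 22.134.63.255) does not contain 22.134.77.255
  22.135.0.0/17 (22.135.0.0 - 22.135.127.255) does not contain 22.134.77.255
  22.132.0.0/16 (22.132.0.0 - 22.132.255.255) does not contain 22.134.77.255
Longest matching prefix is /15 -> next hop Router X.

Router X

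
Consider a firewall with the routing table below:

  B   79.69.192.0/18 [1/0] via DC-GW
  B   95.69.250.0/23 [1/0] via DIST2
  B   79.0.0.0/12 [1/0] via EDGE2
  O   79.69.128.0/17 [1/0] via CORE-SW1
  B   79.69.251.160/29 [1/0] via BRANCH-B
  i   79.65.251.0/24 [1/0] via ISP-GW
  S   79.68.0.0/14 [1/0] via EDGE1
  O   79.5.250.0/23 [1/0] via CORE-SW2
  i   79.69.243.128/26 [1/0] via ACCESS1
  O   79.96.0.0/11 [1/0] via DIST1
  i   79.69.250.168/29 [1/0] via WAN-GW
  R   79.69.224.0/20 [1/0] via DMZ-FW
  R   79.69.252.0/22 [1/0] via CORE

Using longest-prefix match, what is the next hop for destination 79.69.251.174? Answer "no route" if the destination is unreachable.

DC-GW

Routes whose prefix contains 79.69.251.174:
  79.68.0.0/14 (79.68.0.0 - 79.71.255.255) -> EDGE1
  79.69.128.0/17 (79.69.128.0 - 79.69.255.255) -> CORE-SW1
  79.69.192.0/18 (79.69.192.0 - 79.69.255.255) -> DC-GW
More-specific entries that do NOT match:
  79.69.251.160/29 (79.69.251.160 - 79.69.251.167) does not contain 79.69.251.174
  79.69.250.168/29 (79.69.250.168 - 79.69.250.175) does not contain 79.69.251.174
  79.69.243.128/26 (79.69.243.128 - 79.69.243.191) does not contain 79.69.251.174
  79.65.251.0/24 (79.65.251.0 - 79.65.251.255) does not contain 79.69.251.174
  95.69.250.0/23 (95.69.250.0 - 95.69.251.255) does not contain 79.69.251.174
  79.5.250.0/23 (79.5.250.0 - 79.5.251.255) does not contain 79.69.251.174
  79.69.252.0/22 (79.69.252.0 - 79.69.255.255) does not contain 79.69.251.174
  79.69.224.0/20 (79.69.224.0 - 79.69.239.255) does not contain 79.69.251.174
Longest matching prefix is /18 -> next hop DC-GW.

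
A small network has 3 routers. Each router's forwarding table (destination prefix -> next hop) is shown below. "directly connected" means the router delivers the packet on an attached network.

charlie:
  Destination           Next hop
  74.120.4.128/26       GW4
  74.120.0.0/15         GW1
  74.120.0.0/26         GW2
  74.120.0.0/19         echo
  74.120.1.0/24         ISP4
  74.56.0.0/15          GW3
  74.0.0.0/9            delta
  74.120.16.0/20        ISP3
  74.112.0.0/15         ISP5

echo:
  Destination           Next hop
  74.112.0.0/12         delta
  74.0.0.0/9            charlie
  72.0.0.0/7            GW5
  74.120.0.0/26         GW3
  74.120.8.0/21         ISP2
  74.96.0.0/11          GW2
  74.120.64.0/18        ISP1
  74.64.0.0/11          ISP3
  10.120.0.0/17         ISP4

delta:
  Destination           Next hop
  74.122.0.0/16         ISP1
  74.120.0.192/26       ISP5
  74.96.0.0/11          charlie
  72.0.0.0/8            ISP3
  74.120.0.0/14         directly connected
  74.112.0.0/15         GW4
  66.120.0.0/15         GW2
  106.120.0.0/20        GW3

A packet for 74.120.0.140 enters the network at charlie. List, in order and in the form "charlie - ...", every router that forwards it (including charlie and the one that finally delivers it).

charlie - echo - delta

At charlie: longest match for 74.120.0.140 is 74.120.0.0/19 -> echo
At echo: longest match for 74.120.0.140 is 74.112.0.0/12 -> delta
At delta: longest match for 74.120.0.140 is 74.120.0.0/14 -> directly connected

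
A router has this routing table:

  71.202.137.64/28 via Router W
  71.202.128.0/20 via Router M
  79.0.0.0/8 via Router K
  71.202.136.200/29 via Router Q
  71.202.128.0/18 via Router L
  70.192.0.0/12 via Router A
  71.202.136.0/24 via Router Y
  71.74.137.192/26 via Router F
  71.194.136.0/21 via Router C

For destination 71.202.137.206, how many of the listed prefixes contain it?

2

Prefixes containing 71.202.137.206:
  71.202.128.0/18 (71.202.128.0 - 71.202.191.255)
  71.202.128.0/20 (71.202.128.0 - 71.202.143.255)
Total matching entries: 2.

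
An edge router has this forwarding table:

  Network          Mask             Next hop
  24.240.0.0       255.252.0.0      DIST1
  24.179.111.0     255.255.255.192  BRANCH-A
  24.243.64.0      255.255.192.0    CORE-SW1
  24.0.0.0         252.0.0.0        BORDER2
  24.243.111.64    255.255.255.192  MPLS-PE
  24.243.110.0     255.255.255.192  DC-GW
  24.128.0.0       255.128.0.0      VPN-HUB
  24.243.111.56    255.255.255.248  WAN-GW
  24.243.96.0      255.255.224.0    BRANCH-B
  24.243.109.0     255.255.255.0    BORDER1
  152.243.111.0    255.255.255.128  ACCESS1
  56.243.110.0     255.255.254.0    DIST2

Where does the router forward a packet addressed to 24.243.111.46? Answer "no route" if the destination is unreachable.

BRANCH-B

Routes whose prefix contains 24.243.111.46:
  24.0.0.0/6 (24.0.0.0 - 27.255.255.255) -> BORDER2
  24.128.0.0/9 (24.128.0.0 - 24.255.255.255) -> VPN-HUB
  24.240.0.0/14 (24.240.0.0 - 24.243.255.255) -> DIST1
  24.243.64.0/18 (24.243.64.0 - 24.243.127.255) -> CORE-SW1
  24.243.96.0/19 (24.243.96.0 - 24.243.127.255) -> BRANCH-B
More-specific entries that do NOT match:
  24.243.111.56/29 (24.243.111.56 - 24.243.111.63) does not contain 24.243.111.46
  24.179.111.0/26 (24.179.111.0 - 24.179.111.63) does not contain 24.243.111.46
  24.243.111.64/26 (24.243.111.64 - 24.243.111.127) does not contain 24.243.111.46
  24.243.110.0/26 (24.243.110.0 - 24.243.110.63) does not contain 24.243.111.46
  152.243.111.0/25 (152.243.111.0 - 152.243.111.127) does not contain 24.243.111.46
  24.243.109.0/24 (24.243.109.0 - 24.243.109.255) does not contain 24.243.111.46
  56.243.110.0/23 (56.243.110.0 - 56.243.111.255) does not contain 24.243.111.46
Longest matching prefix is /19 -> next hop BRANCH-B.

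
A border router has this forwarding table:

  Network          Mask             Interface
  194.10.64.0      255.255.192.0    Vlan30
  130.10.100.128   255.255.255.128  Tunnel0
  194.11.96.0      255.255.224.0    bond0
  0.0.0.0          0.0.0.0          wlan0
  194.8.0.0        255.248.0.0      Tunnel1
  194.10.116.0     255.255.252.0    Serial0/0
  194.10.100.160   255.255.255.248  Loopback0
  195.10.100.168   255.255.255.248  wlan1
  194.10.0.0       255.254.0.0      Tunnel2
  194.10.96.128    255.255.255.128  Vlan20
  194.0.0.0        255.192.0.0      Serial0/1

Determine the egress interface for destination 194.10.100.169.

Routes whose prefix contains 194.10.100.169:
  0.0.0.0/0 (default, matches everything) -> wlan0
  194.0.0.0/10 (194.0.0.0 - 194.63.255.255) -> Serial0/1
  194.8.0.0/13 (194.8.0.0 - 194.15.255.255) -> Tunnel1
  194.10.0.0/15 (194.10.0.0 - 194.11.255.255) -> Tunnel2
  194.10.64.0/18 (194.10.64.0 - 194.10.127.255) -> Vlan30
More-specific entries that do NOT match:
  194.10.100.160/29 (194.10.100.160 - 194.10.100.167) does not contain 194.10.100.169
  195.10.100.168/29 (195.10.100.168 - 195.10.100.175) does not contain 194.10.100.169
  130.10.100.128/25 (130.10.100.128 - 130.10.100.255) does not contain 194.10.100.169
  194.10.96.128/25 (194.10.96.128 - 194.10.96.255) does not contain 194.10.100.169
  194.10.116.0/22 (194.10.116.0 - 194.10.119.255) does not contain 194.10.100.169
  194.11.96.0/19 (194.11.96.0 - 194.11.127.255) does not contain 194.10.100.169
Longest matching prefix is /18 -> interface Vlan30.

Vlan30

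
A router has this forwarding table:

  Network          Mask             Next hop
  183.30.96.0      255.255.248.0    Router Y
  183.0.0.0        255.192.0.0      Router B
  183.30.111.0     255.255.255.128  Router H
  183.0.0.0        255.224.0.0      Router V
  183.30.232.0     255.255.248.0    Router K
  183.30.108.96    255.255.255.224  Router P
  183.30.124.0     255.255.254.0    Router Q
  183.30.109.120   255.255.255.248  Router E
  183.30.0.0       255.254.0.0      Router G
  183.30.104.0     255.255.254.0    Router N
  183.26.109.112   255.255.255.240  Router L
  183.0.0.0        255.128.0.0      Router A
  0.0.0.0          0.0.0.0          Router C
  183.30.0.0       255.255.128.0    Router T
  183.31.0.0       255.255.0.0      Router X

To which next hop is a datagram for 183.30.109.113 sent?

Router T

Routes whose prefix contains 183.30.109.113:
  0.0.0.0/0 (default, matches everything) -> Router C
  183.0.0.0/9 (183.0.0.0 - 183.127.255.255) -> Router A
  183.0.0.0/10 (183.0.0.0 - 183.63.255.255) -> Router B
  183.0.0.0/11 (183.0.0.0 - 183.31.255.255) -> Router V
  183.30.0.0/15 (183.30.0.0 - 183.31.255.255) -> Router G
  183.30.0.0/17 (183.30.0.0 - 183.30.127.255) -> Router T
More-specific entries that do NOT match:
  183.30.109.120/29 (183.30.109.120 - 183.30.109.127) does not contain 183.30.109.113
  183.26.109.112/28 (183.26.109.112 - 183.26.109.127) does not contain 183.30.109.113
  183.30.108.96/27 (183.30.108.96 - 183.30.108.127) does not contain 183.30.109.113
  183.30.111.0/25 (183.30.111.0 - 183.30.111.127) does not contain 183.30.109.113
  183.30.124.0/23 (183.30.124.0 - 183.30.125.255) does not contain 183.30.109.113
  183.30.104.0/23 (183.30.104.0 - 183.30.105.255) does not contain 183.30.109.113
  183.30.96.0/21 (183.30.96.0 - 183.30.103.255) does not contain 183.30.109.113
  183.30.232.0/21 (183.30.232.0 - 183.30.239.255) does not contain 183.30.109.113
Longest matching prefix is /17 -> next hop Router T.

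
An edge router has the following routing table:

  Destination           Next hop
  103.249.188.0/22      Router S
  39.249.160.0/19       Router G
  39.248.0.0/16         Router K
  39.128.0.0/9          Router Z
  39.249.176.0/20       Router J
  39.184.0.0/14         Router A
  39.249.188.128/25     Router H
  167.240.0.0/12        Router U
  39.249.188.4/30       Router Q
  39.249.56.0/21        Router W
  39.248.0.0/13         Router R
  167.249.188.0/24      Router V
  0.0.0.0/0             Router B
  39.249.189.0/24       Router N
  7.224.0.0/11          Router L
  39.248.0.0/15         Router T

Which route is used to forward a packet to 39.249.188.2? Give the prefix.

Entries matching 39.249.188.2:
  0.0.0.0/0 (default, matches everything)
  39.128.0.0/9 (39.128.0.0 - 39.255.255.255)
  39.248.0.0/13 (39.248.0.0 - 39.255.255.255)
  39.248.0.0/15 (39.248.0.0 - 39.249.255.255)
  39.249.160.0/19 (39.249.160.0 - 39.249.191.255)
  39.249.176.0/20 (39.249.176.0 - 39.249.191.255)
Most specific is 39.249.176.0/20.

39.249.176.0/20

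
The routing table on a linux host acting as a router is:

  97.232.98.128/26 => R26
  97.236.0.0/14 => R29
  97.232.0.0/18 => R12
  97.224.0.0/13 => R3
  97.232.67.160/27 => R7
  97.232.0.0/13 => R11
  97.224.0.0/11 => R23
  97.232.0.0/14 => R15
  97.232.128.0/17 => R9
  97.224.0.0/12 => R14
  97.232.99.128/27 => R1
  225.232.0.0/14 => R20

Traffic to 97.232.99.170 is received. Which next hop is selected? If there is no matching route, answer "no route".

R15

Routes whose prefix contains 97.232.99.170:
  97.224.0.0/11 (97.224.0.0 - 97.255.255.255) -> R23
  97.224.0.0/12 (97.224.0.0 - 97.239.255.255) -> R14
  97.232.0.0/13 (97.232.0.0 - 97.239.255.255) -> R11
  97.232.0.0/14 (97.232.0.0 - 97.235.255.255) -> R15
More-specific entries that do NOT match:
  97.232.67.160/27 (97.232.67.160 - 97.232.67.191) does not contain 97.232.99.170
  97.232.99.128/27 (97.232.99.128 - 97.232.99.159) does not contain 97.232.99.170
  97.232.98.128/26 (97.232.98.128 - 97.232.98.191) does not contain 97.232.99.170
  97.232.0.0/18 (97.232.0.0 - 97.232.63.255) does not contain 97.232.99.170
  97.232.128.0/17 (97.232.128.0 - 97.232.255.255) does not contain 97.232.99.170
Longest matching prefix is /14 -> next hop R15.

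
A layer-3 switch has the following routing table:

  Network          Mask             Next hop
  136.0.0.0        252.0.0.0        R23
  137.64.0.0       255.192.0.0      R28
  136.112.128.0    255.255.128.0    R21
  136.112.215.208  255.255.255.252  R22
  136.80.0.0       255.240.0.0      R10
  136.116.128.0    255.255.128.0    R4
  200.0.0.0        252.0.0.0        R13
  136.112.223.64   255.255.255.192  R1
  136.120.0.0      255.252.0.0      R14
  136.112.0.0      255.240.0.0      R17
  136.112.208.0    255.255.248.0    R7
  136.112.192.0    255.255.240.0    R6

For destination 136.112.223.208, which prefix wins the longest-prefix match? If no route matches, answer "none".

Entries matching 136.112.223.208:
  136.0.0.0/6 (136.0.0.0 - 139.255.255.255)
  136.112.0.0/12 (136.112.0.0 - 136.127.255.255)
  136.112.128.0/17 (136.112.128.0 - 136.112.255.255)
Most specific is 136.112.128.0/17.

136.112.128.0/17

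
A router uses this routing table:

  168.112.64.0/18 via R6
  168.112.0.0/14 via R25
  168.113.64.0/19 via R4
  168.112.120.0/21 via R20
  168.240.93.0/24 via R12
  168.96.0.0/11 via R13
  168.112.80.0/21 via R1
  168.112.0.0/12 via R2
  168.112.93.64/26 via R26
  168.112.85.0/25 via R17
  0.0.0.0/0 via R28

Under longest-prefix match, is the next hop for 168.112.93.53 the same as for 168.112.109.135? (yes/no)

yes

168.112.93.53: longest match 168.112.64.0/18 -> R6
168.112.109.135: longest match 168.112.64.0/18 -> R6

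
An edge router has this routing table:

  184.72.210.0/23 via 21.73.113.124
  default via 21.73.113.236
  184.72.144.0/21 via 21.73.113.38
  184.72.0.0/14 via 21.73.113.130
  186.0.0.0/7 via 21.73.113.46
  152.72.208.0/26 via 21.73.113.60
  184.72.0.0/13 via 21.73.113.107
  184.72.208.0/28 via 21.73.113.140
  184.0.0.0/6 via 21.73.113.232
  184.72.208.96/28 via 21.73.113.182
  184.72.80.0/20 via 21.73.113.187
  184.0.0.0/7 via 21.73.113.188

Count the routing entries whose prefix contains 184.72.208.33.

5

Prefixes containing 184.72.208.33:
  0.0.0.0/0 (default, matches everything)
  184.0.0.0/6 (184.0.0.0 - 187.255.255.255)
  184.0.0.0/7 (184.0.0.0 - 185.255.255.255)
  184.72.0.0/13 (184.72.0.0 - 184.79.255.255)
  184.72.0.0/14 (184.72.0.0 - 184.75.255.255)
Total matching entries: 5.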